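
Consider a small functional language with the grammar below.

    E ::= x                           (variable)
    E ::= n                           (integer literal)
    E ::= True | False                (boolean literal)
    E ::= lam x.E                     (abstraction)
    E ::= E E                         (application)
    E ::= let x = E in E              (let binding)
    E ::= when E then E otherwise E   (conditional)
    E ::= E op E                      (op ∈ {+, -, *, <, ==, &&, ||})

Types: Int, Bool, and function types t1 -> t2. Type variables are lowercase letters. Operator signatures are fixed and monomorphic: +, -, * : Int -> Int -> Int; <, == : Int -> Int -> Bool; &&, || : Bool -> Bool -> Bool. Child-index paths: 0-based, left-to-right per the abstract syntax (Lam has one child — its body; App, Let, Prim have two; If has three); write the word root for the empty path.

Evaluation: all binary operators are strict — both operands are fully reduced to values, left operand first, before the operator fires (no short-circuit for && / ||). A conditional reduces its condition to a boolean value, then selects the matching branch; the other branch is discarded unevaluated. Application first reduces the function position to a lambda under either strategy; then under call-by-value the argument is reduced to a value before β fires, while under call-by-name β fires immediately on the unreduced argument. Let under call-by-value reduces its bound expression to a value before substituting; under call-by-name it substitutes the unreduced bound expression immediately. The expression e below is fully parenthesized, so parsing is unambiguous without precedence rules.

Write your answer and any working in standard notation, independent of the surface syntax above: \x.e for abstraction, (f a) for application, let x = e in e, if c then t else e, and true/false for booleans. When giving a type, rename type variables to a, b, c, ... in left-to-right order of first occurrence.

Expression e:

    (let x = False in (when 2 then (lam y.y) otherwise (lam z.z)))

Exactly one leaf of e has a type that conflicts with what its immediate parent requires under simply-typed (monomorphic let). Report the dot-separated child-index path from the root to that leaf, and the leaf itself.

Answer: 1.0 : 2

Derivation:
let x : Bool
  unify Int ~ Bool
  FAIL: mismatch Int ~ Bool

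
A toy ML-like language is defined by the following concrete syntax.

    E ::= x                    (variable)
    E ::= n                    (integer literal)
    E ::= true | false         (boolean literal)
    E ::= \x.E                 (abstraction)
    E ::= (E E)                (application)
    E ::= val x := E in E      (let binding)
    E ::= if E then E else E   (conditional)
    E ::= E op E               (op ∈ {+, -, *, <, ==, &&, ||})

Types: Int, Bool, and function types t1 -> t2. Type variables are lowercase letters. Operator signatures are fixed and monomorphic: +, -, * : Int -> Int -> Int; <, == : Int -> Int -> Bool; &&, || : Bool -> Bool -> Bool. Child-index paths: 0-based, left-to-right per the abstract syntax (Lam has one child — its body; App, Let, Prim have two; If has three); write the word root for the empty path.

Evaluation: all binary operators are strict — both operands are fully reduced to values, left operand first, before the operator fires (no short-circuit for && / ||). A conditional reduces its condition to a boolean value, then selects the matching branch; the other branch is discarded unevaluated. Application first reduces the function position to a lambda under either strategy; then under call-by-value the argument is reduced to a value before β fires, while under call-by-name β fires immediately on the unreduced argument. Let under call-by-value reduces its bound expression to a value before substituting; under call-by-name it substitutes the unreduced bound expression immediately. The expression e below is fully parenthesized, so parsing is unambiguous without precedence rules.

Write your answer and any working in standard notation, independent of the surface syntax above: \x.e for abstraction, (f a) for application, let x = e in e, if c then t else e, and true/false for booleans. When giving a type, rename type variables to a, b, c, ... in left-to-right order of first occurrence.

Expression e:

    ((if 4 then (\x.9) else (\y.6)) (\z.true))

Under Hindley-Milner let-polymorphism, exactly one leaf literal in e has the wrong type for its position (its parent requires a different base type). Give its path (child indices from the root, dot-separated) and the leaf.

Derivation:
  unify Int ~ Bool
  FAIL: mismatch Int ~ Bool

Answer: 0.0 : 4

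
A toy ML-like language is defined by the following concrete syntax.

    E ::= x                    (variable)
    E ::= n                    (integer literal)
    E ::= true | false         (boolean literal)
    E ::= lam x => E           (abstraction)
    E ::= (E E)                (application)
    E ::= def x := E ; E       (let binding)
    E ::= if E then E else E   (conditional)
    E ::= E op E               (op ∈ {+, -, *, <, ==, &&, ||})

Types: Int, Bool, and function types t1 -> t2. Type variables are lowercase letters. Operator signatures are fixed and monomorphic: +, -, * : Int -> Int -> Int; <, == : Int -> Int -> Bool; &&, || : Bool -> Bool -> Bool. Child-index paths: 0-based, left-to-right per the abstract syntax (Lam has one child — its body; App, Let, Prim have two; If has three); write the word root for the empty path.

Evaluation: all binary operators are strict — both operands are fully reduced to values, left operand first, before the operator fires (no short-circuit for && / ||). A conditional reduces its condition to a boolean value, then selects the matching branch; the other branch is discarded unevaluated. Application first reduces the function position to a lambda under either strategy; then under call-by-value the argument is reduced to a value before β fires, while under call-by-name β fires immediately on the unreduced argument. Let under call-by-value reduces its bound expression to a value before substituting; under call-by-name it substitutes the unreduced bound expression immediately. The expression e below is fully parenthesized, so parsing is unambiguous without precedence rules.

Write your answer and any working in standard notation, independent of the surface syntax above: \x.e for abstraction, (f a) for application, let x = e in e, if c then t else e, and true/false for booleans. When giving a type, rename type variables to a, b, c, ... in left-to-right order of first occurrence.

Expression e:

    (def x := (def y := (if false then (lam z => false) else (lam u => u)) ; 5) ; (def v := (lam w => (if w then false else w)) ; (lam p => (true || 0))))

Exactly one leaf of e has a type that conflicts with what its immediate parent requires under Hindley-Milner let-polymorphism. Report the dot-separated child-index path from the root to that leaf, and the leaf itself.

Answer: 1.1.0.1 : 0

Trace:
  unify Bool ~ Bool
\z._ : a -> Bool
u : b
\u._ : b -> b
  unify a -> Bool ~ b -> b
  unify a ~ b
  unify Bool ~ b
let y : Bool -> Bool
let x : Int
w : c
  unify c ~ Bool
w : Bool
  unify Bool ~ Bool
\w._ : Bool -> Bool
let v : Bool -> Bool
  unify Bool ~ Bool
  unify Int ~ Bool
  FAIL: mismatch Int ~ Bool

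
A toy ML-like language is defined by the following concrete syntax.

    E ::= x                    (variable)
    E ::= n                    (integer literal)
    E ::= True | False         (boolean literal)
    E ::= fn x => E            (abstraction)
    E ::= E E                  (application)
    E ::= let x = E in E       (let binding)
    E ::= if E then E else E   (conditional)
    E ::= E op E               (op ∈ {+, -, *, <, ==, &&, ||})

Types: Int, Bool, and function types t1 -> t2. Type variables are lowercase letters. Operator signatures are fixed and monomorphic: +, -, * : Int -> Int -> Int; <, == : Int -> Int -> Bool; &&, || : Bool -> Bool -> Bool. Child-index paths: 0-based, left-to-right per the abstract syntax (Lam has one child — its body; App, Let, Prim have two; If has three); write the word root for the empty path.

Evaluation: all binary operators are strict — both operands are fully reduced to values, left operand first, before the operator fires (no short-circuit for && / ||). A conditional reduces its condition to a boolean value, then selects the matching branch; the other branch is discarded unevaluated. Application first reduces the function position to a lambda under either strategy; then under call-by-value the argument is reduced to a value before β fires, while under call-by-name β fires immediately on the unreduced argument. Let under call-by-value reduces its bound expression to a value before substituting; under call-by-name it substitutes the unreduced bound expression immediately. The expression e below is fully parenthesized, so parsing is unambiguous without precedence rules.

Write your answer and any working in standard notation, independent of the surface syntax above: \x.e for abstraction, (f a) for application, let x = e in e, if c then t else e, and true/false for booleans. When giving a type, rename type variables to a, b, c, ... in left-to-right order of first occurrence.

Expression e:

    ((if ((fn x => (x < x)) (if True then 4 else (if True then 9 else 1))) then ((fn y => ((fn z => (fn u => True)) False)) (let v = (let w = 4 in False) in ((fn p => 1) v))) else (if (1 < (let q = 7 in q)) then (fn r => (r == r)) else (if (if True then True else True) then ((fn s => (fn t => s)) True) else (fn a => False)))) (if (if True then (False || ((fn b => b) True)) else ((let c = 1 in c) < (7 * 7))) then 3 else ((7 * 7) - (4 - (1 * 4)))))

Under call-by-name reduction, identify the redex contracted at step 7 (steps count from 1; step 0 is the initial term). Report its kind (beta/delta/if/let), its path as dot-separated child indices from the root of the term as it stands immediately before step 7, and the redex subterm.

Trace:
step 0: ((if ((\x.(x < x)) (if true then 4 else (if true then 9 else 1))) then ((\y.((\z.(\u.true)) false)) (let v = (let w = 4 in false) in ((\p.1) v))) else (if (1 < (let q = 7 in q)) then (\r.(r == r)) else (if (if true then true else true) then ((\s.(\t.s)) true) else (\a.false)))) (if (if true then (false || ((\b.b) true)) else ((let c = 1 in c) < (7 * 7))) then 3 else ((7 * 7) - (4 - (1 * 4)))))
step 1: [beta@0.0] ((if ((if true then 4 else (if true then 9 else 1)) < (if true then 4 else (if true then 9 else 1))) then ((\y.((\z.(\u.true)) false)) (let v = (let w = 4 in false) in ((\p.1) v))) else (if (1 < (let q = 7 in q)) then (\r.(r == r)) else (if (if true then true else true) then ((\s.(\t.s)) true) else (\a.false)))) (if (if true then (false || ((\b.b) true)) else ((let c = 1 in c) < (7 * 7))) then 3 else ((7 * 7) - (4 - (1 * 4)))))
step 2: [if@0.0.0] ((if (4 < (if true then 4 else (if true then 9 else 1))) then ((\y.((\z.(\u.true)) false)) (let v = (let w = 4 in false) in ((\p.1) v))) else (if (1 < (let q = 7 in q)) then (\r.(r == r)) else (if (if true then true else true) then ((\s.(\t.s)) true) else (\a.false)))) (if (if true then (false || ((\b.b) true)) else ((let c = 1 in c) < (7 * 7))) then 3 else ((7 * 7) - (4 - (1 * 4)))))
step 3: [if@0.0.1] ((if (4 < 4) then ((\y.((\z.(\u.true)) false)) (let v = (let w = 4 in false) in ((\p.1) v))) else (if (1 < (let q = 7 in q)) then (\r.(r == r)) else (if (if true then true else true) then ((\s.(\t.s)) true) else (\a.false)))) (if (if true then (false || ((\b.b) true)) else ((let c = 1 in c) < (7 * 7))) then 3 else ((7 * 7) - (4 - (1 * 4)))))
step 4: [delta@0.0] ((if false then ((\y.((\z.(\u.true)) false)) (let v = (let w = 4 in false) in ((\p.1) v))) else (if (1 < (let q = 7 in q)) then (\r.(r == r)) else (if (if true then true else true) then ((\s.(\t.s)) true) else (\a.false)))) (if (if true then (false || ((\b.b) true)) else ((let c = 1 in c) < (7 * 7))) then 3 else ((7 * 7) - (4 - (1 * 4)))))
step 5: [if@0] ((if (1 < (let q = 7 in q)) then (\r.(r == r)) else (if (if true then true else true) then ((\s.(\t.s)) true) else (\a.false))) (if (if true then (false || ((\b.b) true)) else ((let c = 1 in c) < (7 * 7))) then 3 else ((7 * 7) - (4 - (1 * 4)))))
step 6: [let@0.0.1] ((if (1 < 7) then (\r.(r == r)) else (if (if true then true else true) then ((\s.(\t.s)) true) else (\a.false))) (if (if true then (false || ((\b.b) true)) else ((let c = 1 in c) < (7 * 7))) then 3 else ((7 * 7) - (4 - (1 * 4)))))
step 7: [delta@0.0] ((if true then (\r.(r == r)) else (if (if true then true else true) then ((\s.(\t.s)) true) else (\a.false))) (if (if true then (false || ((\b.b) true)) else ((let c = 1 in c) < (7 * 7))) then 3 else ((7 * 7) - (4 - (1 * 4)))))

Answer: delta at 0.0 : (1 < 7)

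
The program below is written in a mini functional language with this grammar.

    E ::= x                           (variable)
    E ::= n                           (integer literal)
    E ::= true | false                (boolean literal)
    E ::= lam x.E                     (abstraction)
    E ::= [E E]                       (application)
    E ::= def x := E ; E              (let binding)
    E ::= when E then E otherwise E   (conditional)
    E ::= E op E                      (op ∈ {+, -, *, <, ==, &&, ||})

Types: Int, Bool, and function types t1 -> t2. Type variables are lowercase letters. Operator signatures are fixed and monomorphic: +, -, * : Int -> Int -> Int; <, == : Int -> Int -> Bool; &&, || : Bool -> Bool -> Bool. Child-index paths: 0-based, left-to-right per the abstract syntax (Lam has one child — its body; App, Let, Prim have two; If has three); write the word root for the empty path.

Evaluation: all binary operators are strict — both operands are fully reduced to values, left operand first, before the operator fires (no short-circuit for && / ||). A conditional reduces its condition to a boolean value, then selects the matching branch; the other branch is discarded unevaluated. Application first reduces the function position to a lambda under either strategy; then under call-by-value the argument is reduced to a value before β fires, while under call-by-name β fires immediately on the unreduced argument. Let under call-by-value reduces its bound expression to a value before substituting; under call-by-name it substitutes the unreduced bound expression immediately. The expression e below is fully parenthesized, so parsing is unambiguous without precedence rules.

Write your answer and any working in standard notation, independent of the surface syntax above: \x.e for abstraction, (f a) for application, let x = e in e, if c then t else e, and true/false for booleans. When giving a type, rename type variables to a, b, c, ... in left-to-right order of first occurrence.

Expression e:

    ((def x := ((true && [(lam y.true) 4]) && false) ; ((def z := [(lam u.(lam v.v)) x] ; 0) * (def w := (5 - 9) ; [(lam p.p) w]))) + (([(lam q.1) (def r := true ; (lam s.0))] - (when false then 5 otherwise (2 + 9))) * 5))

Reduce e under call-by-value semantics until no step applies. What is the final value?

Answer: -50

Working:
step 0: ((let x = ((true && ((\y.true) 4)) && false) in ((let z = ((\u.(\v.v)) x) in 0) * (let w = (5 - 9) in ((\p.p) w)))) + ((((\q.1) (let r = true in (\s.0))) - (if false then 5 else (2 + 9))) * 5))
step 1: [beta@0.0.0.1] ((let x = ((true && true) && false) in ((let z = ((\u.(\v.v)) x) in 0) * (let w = (5 - 9) in ((\p.p) w)))) + ((((\q.1) (let r = true in (\s.0))) - (if false then 5 else (2 + 9))) * 5))
step 2: [delta@0.0.0] ((let x = (true && false) in ((let z = ((\u.(\v.v)) x) in 0) * (let w = (5 - 9) in ((\p.p) w)))) + ((((\q.1) (let r = true in (\s.0))) - (if false then 5 else (2 + 9))) * 5))
step 3: [delta@0.0] ((let x = false in ((let z = ((\u.(\v.v)) x) in 0) * (let w = (5 - 9) in ((\p.p) w)))) + ((((\q.1) (let r = true in (\s.0))) - (if false then 5 else (2 + 9))) * 5))
step 4: [let@0] (((let z = ((\u.(\v.v)) false) in 0) * (let w = (5 - 9) in ((\p.p) w))) + ((((\q.1) (let r = true in (\s.0))) - (if false then 5 else (2 + 9))) * 5))
step 5: [beta@0.0.0] (((let z = (\v.v) in 0) * (let w = (5 - 9) in ((\p.p) w))) + ((((\q.1) (let r = true in (\s.0))) - (if false then 5 else (2 + 9))) * 5))
step 6: [let@0.0] ((0 * (let w = (5 - 9) in ((\p.p) w))) + ((((\q.1) (let r = true in (\s.0))) - (if false then 5 else (2 + 9))) * 5))
step 7: [delta@0.1.0] ((0 * (let w = -4 in ((\p.p) w))) + ((((\q.1) (let r = true in (\s.0))) - (if false then 5 else (2 + 9))) * 5))
step 8: [let@0.1] ((0 * ((\p.p) -4)) + ((((\q.1) (let r = true in (\s.0))) - (if false then 5 else (2 + 9))) * 5))
step 9: [beta@0.1] ((0 * -4) + ((((\q.1) (let r = true in (\s.0))) - (if false then 5 else (2 + 9))) * 5))
step 10: [delta@0] (0 + ((((\q.1) (let r = true in (\s.0))) - (if false then 5 else (2 + 9))) * 5))
step 11: [let@1.0.0.1] (0 + ((((\q.1) (\s.0)) - (if false then 5 else (2 + 9))) * 5))
step 12: [beta@1.0.0] (0 + ((1 - (if false then 5 else (2 + 9))) * 5))
step 13: [if@1.0.1] (0 + ((1 - (2 + 9)) * 5))
step 14: [delta@1.0.1] (0 + ((1 - 11) * 5))
step 15: [delta@1.0] (0 + (-10 * 5))
step 16: [delta@1] (0 + -50)
step 17: [delta@root] -50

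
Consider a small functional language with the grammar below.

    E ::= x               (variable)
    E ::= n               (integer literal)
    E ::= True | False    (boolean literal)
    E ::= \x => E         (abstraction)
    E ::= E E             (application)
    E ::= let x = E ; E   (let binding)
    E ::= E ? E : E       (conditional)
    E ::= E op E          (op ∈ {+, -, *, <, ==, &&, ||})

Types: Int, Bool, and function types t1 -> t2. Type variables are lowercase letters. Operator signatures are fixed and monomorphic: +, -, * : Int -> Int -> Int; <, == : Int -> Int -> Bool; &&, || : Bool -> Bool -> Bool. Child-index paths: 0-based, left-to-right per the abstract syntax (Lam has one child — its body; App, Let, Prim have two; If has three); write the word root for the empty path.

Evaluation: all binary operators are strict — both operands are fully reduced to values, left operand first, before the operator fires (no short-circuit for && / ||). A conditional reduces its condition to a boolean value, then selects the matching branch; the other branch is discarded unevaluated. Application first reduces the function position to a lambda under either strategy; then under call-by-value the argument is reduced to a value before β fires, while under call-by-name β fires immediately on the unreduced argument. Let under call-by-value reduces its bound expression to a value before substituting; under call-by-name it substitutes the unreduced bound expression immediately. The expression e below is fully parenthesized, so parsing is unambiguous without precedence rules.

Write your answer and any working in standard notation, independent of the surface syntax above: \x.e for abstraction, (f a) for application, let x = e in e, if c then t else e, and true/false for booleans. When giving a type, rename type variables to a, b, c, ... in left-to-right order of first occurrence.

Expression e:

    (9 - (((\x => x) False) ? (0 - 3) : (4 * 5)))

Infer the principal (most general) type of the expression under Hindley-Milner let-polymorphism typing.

Derivation:
  unify Int ~ Int
x : a
\x._ : a -> a
  unify a -> a ~ Bool -> b
  unify a ~ Bool
  unify Bool ~ b
_ _ : Bool
  unify Bool ~ Bool
  unify Int ~ Int
  unify Int ~ Int
  unify Int ~ Int
  unify Int ~ Int
  unify Int ~ Int
  unify Int ~ Int

Answer: Int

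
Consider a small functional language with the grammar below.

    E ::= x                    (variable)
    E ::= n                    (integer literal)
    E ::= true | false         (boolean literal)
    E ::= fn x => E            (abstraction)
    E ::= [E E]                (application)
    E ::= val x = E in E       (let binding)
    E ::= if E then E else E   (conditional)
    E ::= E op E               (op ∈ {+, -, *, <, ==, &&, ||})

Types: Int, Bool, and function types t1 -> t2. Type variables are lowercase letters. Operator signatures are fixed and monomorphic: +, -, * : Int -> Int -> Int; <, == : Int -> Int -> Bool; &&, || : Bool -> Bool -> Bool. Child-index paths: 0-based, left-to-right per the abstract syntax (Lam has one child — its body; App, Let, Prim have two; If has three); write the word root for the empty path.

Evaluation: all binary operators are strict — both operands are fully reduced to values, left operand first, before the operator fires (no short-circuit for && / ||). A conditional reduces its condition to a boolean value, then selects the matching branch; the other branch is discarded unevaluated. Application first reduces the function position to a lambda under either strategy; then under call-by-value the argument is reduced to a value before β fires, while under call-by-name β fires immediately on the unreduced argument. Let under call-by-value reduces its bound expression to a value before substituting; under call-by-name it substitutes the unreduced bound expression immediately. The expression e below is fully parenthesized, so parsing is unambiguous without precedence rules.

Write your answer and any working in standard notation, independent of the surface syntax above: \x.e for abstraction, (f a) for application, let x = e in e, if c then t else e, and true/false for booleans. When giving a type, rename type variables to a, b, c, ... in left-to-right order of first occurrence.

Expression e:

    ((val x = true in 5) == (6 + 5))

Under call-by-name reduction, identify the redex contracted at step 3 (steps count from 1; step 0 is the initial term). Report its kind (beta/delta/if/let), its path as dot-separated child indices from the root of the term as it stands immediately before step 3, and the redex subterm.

Working:
step 0: ((let x = true in 5) == (6 + 5))
step 1: [let@0] (5 == (6 + 5))
step 2: [delta@1] (5 == 11)
step 3: [delta@root] false

Answer: delta at root : (5 == 11)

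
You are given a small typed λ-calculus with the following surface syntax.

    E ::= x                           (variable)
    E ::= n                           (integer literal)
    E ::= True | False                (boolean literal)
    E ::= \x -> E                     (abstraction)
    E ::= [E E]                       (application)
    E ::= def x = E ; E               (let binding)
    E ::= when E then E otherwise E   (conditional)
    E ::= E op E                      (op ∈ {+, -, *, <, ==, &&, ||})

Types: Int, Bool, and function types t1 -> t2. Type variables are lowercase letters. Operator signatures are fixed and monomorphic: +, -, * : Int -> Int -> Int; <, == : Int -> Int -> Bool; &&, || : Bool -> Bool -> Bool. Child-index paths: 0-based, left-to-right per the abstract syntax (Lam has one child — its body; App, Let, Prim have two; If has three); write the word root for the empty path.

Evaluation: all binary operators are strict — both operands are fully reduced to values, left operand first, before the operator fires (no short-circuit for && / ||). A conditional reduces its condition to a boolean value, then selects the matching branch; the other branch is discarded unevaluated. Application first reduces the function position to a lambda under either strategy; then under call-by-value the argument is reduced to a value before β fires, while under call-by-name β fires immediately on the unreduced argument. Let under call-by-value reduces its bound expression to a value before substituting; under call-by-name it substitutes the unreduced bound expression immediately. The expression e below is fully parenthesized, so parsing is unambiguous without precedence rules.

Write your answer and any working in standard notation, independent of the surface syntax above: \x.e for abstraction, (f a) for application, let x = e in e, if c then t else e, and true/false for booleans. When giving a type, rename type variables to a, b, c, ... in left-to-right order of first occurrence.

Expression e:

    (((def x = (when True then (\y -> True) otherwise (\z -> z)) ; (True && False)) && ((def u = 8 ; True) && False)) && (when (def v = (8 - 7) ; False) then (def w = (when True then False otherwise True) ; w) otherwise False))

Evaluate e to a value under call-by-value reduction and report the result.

Answer: false

Derivation:
step 0: (((let x = (if true then (\y.true) else (\z.z)) in (true && false)) && ((let u = 8 in true) && false)) && (if (let v = (8 - 7) in false) then (let w = (if true then false else true) in w) else false))
step 1: [if@0.0.0] (((let x = (\y.true) in (true && false)) && ((let u = 8 in true) && false)) && (if (let v = (8 - 7) in false) then (let w = (if true then false else true) in w) else false))
step 2: [let@0.0] (((true && false) && ((let u = 8 in true) && false)) && (if (let v = (8 - 7) in false) then (let w = (if true then false else true) in w) else false))
step 3: [delta@0.0] ((false && ((let u = 8 in true) && false)) && (if (let v = (8 - 7) in false) then (let w = (if true then false else true) in w) else false))
step 4: [let@0.1.0] ((false && (true && false)) && (if (let v = (8 - 7) in false) then (let w = (if true then false else true) in w) else false))
step 5: [delta@0.1] ((false && false) && (if (let v = (8 - 7) in false) then (let w = (if true then false else true) in w) else false))
step 6: [delta@0] (false && (if (let v = (8 - 7) in false) then (let w = (if true then false else true) in w) else false))
step 7: [delta@1.0.0] (false && (if (let v = 1 in false) then (let w = (if true then false else true) in w) else false))
step 8: [let@1.0] (false && (if false then (let w = (if true then false else true) in w) else false))
step 9: [if@1] (false && false)
step 10: [delta@root] false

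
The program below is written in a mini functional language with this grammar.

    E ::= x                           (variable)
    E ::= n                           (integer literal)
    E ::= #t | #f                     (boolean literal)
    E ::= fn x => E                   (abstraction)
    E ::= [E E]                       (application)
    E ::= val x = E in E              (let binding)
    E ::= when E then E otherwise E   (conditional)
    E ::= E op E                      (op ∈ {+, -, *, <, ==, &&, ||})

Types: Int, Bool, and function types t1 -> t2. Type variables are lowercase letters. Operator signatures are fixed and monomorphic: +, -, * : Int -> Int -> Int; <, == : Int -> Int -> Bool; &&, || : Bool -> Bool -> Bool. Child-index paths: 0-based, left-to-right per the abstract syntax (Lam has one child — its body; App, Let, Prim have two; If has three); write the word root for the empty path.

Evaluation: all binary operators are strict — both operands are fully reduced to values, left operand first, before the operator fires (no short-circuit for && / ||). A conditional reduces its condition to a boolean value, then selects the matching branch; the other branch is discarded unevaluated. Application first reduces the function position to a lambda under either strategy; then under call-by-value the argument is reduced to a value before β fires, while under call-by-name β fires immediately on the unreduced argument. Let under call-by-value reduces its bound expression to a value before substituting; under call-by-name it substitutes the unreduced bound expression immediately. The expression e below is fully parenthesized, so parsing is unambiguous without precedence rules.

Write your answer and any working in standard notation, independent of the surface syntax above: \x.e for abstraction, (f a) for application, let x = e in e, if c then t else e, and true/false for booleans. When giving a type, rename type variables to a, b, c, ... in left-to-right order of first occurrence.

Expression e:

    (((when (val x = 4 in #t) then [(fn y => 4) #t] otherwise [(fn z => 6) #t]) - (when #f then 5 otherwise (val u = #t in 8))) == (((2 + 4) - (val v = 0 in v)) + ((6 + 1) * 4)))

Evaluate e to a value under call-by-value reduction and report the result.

Derivation:
step 0: (((if (let x = 4 in true) then ((\y.4) true) else ((\z.6) true)) - (if false then 5 else (let u = true in 8))) == (((2 + 4) - (let v = 0 in v)) + ((6 + 1) * 4)))
step 1: [let@0.0.0] (((if true then ((\y.4) true) else ((\z.6) true)) - (if false then 5 else (let u = true in 8))) == (((2 + 4) - (let v = 0 in v)) + ((6 + 1) * 4)))
step 2: [if@0.0] ((((\y.4) true) - (if false then 5 else (let u = true in 8))) == (((2 + 4) - (let v = 0 in v)) + ((6 + 1) * 4)))
step 3: [beta@0.0] ((4 - (if false then 5 else (let u = true in 8))) == (((2 + 4) - (let v = 0 in v)) + ((6 + 1) * 4)))
step 4: [if@0.1] ((4 - (let u = true in 8)) == (((2 + 4) - (let v = 0 in v)) + ((6 + 1) * 4)))
step 5: [let@0.1] ((4 - 8) == (((2 + 4) - (let v = 0 in v)) + ((6 + 1) * 4)))
step 6: [delta@0] (-4 == (((2 + 4) - (let v = 0 in v)) + ((6 + 1) * 4)))
step 7: [delta@1.0.0] (-4 == ((6 - (let v = 0 in v)) + ((6 + 1) * 4)))
step 8: [let@1.0.1] (-4 == ((6 - 0) + ((6 + 1) * 4)))
step 9: [delta@1.0] (-4 == (6 + ((6 + 1) * 4)))
step 10: [delta@1.1.0] (-4 == (6 + (7 * 4)))
step 11: [delta@1.1] (-4 == (6 + 28))
step 12: [delta@1] (-4 == 34)
step 13: [delta@root] false

Answer: false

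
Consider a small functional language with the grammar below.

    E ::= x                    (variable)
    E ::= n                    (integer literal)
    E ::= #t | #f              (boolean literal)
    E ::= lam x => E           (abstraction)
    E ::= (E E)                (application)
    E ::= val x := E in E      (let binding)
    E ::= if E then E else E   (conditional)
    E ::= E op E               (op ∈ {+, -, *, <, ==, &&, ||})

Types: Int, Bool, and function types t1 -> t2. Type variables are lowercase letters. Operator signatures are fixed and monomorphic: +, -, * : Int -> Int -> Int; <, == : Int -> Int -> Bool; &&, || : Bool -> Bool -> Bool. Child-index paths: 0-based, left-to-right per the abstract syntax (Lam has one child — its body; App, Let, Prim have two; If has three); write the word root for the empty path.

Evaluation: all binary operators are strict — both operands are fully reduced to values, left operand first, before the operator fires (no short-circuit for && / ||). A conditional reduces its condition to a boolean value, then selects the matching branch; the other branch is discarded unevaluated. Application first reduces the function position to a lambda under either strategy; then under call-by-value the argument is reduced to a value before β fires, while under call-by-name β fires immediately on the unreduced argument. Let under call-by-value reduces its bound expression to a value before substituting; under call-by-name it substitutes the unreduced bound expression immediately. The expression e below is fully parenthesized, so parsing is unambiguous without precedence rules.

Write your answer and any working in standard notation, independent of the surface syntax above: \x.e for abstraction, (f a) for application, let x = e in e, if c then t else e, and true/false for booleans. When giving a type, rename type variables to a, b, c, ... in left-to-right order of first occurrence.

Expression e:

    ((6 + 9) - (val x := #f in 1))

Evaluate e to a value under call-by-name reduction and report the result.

Answer: 14

Working:
step 0: ((6 + 9) - (let x = false in 1))
step 1: [delta@0] (15 - (let x = false in 1))
step 2: [let@1] (15 - 1)
step 3: [delta@root] 14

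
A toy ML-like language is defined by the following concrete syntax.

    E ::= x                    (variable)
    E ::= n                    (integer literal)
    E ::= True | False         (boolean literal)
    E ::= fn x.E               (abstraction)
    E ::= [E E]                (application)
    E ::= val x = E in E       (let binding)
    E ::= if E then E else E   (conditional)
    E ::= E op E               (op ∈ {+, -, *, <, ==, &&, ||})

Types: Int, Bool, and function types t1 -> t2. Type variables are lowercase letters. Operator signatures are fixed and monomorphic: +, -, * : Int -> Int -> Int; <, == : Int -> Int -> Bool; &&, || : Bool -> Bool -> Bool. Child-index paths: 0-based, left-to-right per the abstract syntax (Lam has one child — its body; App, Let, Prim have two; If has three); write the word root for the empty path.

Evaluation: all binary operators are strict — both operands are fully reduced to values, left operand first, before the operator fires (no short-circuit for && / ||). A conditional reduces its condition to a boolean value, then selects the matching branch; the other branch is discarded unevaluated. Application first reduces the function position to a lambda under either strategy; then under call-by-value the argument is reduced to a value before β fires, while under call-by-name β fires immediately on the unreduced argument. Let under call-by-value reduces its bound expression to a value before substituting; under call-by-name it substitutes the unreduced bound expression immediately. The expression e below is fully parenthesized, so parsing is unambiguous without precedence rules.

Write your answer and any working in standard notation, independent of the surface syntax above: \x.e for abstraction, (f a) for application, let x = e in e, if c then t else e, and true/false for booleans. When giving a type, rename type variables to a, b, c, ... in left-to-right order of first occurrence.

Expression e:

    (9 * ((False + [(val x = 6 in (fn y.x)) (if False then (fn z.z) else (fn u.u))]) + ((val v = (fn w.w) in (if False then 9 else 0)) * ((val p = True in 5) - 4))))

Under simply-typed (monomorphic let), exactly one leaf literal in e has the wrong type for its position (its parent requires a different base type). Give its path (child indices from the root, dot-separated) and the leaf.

Answer: 1.0.0 : false

Working:
  unify Int ~ Int
  unify Bool ~ Int
  FAIL: mismatch Bool ~ Int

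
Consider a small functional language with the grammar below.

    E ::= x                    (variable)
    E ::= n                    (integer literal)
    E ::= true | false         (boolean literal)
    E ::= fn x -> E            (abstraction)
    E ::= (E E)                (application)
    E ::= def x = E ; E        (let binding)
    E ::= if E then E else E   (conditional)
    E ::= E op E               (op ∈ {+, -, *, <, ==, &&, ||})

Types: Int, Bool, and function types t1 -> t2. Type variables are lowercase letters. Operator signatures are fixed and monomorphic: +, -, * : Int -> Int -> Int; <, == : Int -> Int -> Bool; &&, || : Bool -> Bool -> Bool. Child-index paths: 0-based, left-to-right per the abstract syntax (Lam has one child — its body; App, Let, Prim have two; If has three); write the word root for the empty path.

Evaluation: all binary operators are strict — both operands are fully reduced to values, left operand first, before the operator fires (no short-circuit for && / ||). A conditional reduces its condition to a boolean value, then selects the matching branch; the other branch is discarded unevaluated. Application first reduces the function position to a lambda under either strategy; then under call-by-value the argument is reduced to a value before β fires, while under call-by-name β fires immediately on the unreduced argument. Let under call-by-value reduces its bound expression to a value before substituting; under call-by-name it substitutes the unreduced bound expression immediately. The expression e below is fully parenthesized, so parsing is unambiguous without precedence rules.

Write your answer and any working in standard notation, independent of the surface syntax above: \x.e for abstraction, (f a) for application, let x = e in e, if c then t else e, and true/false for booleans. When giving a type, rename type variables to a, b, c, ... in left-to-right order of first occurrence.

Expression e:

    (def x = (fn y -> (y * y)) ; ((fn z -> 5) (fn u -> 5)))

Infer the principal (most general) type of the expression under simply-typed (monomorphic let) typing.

Answer: Int

Trace:
y : a
  unify a ~ Int
y : Int
  unify Int ~ Int
\y._ : Int -> Int
let x : Int -> Int
\z._ : b -> Int
\u._ : c -> Int
  unify b -> Int ~ (c -> Int) -> d
  unify b ~ c -> Int
  unify Int ~ d
_ _ : Int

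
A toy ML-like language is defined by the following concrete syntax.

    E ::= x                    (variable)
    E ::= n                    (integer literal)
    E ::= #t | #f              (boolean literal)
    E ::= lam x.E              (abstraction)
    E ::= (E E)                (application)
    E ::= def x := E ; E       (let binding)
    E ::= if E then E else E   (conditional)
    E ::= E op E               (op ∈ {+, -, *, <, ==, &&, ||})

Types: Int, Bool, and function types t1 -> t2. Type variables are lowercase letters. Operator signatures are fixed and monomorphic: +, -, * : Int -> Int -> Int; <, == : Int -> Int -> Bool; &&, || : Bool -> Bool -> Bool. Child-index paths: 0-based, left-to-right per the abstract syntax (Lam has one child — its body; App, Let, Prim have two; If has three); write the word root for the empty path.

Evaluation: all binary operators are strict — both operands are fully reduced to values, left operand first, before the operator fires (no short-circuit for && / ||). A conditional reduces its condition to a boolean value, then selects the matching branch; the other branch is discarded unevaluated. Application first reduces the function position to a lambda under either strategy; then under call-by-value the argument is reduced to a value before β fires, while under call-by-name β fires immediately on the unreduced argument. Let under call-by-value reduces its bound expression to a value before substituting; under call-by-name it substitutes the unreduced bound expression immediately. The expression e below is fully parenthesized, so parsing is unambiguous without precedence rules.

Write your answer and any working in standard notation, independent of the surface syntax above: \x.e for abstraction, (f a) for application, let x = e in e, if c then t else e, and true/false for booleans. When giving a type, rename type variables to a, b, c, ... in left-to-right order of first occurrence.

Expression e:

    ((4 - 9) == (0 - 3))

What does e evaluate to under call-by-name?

Answer: false

Derivation:
step 0: ((4 - 9) == (0 - 3))
step 1: [delta@0] (-5 == (0 - 3))
step 2: [delta@1] (-5 == -3)
step 3: [delta@root] false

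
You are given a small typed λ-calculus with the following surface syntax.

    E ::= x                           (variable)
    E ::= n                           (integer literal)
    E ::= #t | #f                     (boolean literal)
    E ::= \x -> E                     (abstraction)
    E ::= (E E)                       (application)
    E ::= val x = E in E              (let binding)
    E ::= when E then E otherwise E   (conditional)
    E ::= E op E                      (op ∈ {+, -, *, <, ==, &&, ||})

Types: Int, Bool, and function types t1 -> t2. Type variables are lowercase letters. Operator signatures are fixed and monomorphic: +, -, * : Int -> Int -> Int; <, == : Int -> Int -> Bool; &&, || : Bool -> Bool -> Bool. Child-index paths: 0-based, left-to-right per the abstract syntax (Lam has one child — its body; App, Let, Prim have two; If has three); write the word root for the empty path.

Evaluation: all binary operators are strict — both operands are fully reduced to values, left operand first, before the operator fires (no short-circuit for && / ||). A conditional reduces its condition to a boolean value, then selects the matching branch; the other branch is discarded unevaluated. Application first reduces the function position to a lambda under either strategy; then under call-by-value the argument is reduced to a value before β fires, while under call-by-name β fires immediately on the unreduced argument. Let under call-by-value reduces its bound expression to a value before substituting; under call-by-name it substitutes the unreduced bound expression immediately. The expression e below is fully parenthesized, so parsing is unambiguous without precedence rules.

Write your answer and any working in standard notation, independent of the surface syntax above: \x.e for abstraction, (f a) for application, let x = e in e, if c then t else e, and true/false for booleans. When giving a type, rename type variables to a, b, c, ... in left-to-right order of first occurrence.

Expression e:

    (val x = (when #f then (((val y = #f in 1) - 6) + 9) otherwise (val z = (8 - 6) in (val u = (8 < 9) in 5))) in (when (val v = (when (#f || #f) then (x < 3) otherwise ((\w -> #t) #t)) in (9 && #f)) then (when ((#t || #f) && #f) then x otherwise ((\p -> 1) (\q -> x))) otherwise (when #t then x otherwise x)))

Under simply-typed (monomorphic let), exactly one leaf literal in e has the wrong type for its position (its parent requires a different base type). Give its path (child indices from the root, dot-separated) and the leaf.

Answer: 1.0.1.0 : 9

Working:
  unify Bool ~ Bool
let y : Bool
  unify Int ~ Int
  unify Int ~ Int
  unify Int ~ Int
  unify Int ~ Int
  unify Int ~ Int
  unify Int ~ Int
let z : Int
  unify Int ~ Int
  unify Int ~ Int
let u : Bool
  unify Int ~ Int
let x : Int
  unify Bool ~ Bool
  unify Bool ~ Bool
  unify Bool ~ Bool
x : Int
  unify Int ~ Int
  unify Int ~ Int
\w._ : a -> Bool
  unify a -> Bool ~ Bool -> b
  unify a ~ Bool
  unify Bool ~ b
_ _ : Bool
  unify Bool ~ Bool
let v : Bool
  unify Int ~ Bool
  FAIL: mismatch Int ~ Bool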